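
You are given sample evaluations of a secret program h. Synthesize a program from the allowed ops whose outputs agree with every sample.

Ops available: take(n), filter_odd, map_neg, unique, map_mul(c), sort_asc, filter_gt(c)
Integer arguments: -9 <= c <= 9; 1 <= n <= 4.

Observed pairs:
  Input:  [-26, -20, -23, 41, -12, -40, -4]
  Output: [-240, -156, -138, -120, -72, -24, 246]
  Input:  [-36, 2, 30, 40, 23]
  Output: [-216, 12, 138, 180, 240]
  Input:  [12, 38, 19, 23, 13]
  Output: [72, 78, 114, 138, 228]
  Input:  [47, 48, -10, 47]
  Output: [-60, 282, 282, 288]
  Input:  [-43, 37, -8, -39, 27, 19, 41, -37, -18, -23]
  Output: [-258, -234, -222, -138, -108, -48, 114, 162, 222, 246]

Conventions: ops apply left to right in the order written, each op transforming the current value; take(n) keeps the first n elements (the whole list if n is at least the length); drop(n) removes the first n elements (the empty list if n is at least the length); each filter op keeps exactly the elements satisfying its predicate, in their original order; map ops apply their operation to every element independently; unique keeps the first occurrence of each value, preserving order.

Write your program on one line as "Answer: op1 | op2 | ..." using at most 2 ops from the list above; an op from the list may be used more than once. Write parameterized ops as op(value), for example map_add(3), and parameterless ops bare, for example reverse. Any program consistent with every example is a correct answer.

sort_asc | map_mul(6)

Check, running the answer program on each example:
  [-26, -20, -23, 41, -12, -40, -4] -> [-40, -26, -23, -20, -12, -4, 41] -> [-240, -156, -138, -120, -72, -24, 246]
  [-36, 2, 30, 40, 23] -> [-36, 2, 23, 30, 40] -> [-216, 12, 138, 180, 240]
  [12, 38, 19, 23, 13] -> [12, 13, 19, 23, 38] -> [72, 78, 114, 138, 228]
  [47, 48, -10, 47] -> [-10, 47, 47, 48] -> [-60, 282, 282, 288]
  [-43, 37, -8, -39, 27, 19, 41, -37, -18, -23] -> [-43, -39, -37, -23, -18, -8, 19, 27, 37, 41] -> [-258, -234, -222, -138, -108, -48, 114, 162, 222, 246]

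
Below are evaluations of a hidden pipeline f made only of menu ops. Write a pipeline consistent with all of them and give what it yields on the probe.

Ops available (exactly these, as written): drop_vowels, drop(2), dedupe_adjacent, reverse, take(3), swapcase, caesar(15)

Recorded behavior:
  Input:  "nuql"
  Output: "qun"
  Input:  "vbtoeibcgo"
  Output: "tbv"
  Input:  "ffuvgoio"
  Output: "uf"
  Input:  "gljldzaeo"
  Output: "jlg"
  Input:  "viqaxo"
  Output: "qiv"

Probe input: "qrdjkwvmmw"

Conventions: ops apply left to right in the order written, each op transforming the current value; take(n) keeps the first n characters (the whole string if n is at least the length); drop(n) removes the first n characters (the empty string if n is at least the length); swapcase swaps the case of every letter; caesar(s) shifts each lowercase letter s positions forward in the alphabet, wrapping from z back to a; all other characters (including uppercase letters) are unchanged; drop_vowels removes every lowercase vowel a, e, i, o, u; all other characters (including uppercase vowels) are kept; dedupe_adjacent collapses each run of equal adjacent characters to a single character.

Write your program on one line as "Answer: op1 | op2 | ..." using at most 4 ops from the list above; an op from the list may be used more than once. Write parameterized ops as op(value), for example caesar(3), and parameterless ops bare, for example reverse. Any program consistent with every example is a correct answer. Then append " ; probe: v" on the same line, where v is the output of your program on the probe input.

take(3) | reverse | dedupe_adjacent ; probe: "drq"

Check, running the answer program on each example:
  "nuql" -> "nuq" -> "qun" -> "qun"
  "vbtoeibcgo" -> "vbt" -> "tbv" -> "tbv"
  "ffuvgoio" -> "ffu" -> "uff" -> "uf"
  "gljldzaeo" -> "glj" -> "jlg" -> "jlg"
  "viqaxo" -> "viq" -> "qiv" -> "qiv"
  probe: "qrdjkwvmmw" -> "qrd" -> "drq" -> "drq"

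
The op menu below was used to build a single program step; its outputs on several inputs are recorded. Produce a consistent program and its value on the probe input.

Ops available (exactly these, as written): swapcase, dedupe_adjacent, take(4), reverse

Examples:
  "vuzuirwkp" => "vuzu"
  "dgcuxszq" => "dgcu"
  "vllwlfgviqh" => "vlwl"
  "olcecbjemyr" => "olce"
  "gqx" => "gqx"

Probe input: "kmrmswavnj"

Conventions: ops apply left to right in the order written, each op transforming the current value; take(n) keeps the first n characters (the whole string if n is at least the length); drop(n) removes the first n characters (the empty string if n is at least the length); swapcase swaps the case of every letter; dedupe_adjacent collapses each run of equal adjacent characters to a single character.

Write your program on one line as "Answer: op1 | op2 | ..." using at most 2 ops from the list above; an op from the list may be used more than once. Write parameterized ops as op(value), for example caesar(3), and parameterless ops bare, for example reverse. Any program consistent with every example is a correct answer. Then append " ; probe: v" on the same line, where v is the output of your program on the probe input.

dedupe_adjacent | take(4) ; probe: "kmrm"

Check, running the answer program on each example:
  "vuzuirwkp" -> "vuzuirwkp" -> "vuzu"
  "dgcuxszq" -> "dgcuxszq" -> "dgcu"
  "vllwlfgviqh" -> "vlwlfgviqh" -> "vlwl"
  "olcecbjemyr" -> "olcecbjemyr" -> "olce"
  "gqx" -> "gqx" -> "gqx"
  probe: "kmrmswavnj" -> "kmrmswavnj" -> "kmrm"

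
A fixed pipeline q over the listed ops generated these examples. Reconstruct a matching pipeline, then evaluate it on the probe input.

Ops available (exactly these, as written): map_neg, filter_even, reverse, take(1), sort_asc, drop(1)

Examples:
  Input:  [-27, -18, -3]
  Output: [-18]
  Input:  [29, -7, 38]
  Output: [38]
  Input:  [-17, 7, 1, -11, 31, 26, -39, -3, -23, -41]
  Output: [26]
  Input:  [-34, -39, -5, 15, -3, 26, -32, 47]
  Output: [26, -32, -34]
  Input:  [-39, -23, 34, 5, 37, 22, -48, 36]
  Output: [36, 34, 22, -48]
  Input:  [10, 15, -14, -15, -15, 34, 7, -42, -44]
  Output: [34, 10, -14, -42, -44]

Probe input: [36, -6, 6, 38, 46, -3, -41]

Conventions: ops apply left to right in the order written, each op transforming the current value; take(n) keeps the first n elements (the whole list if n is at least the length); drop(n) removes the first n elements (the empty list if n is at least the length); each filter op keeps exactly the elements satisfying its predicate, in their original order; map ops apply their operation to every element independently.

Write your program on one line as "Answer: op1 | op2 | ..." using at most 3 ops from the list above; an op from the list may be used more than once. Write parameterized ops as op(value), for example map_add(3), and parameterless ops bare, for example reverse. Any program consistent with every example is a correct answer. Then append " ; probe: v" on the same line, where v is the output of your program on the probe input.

sort_asc | reverse | filter_even ; probe: [46, 38, 36, 6, -6]

Check, running the answer program on each example:
  [-27, -18, -3] -> [-27, -18, -3] -> [-3, -18, -27] -> [-18]
  [29, -7, 38] -> [-7, 29, 38] -> [38, 29, -7] -> [38]
  [-17, 7, 1, -11, 31, 26, -39, -3, -23, -41] -> [-41, -39, -23, -17, -11, -3, 1, 7, 26, 31] -> [31, 26, 7, 1, -3, -11, -17, -23, -39, -41] -> [26]
  [-34, -39, -5, 15, -3, 26, -32, 47] -> [-39, -34, -32, -5, -3, 15, 26, 47] -> [47, 26, 15, -3, -5, -32, -34, -39] -> [26, -32, -34]
  [-39, -23, 34, 5, 37, 22, -48, 36] -> [-48, -39, -23, 5, 22, 34, 36, 37] -> [37, 36, 34, 22, 5, -23, -39, -48] -> [36, 34, 22, -48]
  [10, 15, -14, -15, -15, 34, 7, -42, -44] -> [-44, -42, -15, -15, -14, 7, 10, 15, 34] -> [34, 15, 10, 7, -14, -15, -15, -42, -44] -> [34, 10, -14, -42, -44]
  probe: [36, -6, 6, 38, 46, -3, -41] -> [-41, -6, -3, 6, 36, 38, 46] -> [46, 38, 36, 6, -3, -6, -41] -> [46, 38, 36, 6, -6]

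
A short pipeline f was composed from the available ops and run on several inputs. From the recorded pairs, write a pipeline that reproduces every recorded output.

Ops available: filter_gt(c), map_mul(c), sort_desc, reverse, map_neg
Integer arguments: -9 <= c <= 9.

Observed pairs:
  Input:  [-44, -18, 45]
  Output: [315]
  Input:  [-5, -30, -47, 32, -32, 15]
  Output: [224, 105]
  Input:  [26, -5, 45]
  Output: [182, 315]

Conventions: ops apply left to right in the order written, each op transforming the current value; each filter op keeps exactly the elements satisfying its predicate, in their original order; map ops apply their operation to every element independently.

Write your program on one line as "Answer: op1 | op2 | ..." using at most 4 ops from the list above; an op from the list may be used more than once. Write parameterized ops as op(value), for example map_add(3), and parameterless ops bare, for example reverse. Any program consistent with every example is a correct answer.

map_mul(-7) | map_neg | filter_gt(2)

Check, running the answer program on each example:
  [-44, -18, 45] -> [308, 126, -315] -> [-308, -126, 315] -> [315]
  [-5, -30, -47, 32, -32, 15] -> [35, 210, 329, -224, 224, -105] -> [-35, -210, -329, 224, -224, 105] -> [224, 105]
  [26, -5, 45] -> [-182, 35, -315] -> [182, -35, 315] -> [182, 315]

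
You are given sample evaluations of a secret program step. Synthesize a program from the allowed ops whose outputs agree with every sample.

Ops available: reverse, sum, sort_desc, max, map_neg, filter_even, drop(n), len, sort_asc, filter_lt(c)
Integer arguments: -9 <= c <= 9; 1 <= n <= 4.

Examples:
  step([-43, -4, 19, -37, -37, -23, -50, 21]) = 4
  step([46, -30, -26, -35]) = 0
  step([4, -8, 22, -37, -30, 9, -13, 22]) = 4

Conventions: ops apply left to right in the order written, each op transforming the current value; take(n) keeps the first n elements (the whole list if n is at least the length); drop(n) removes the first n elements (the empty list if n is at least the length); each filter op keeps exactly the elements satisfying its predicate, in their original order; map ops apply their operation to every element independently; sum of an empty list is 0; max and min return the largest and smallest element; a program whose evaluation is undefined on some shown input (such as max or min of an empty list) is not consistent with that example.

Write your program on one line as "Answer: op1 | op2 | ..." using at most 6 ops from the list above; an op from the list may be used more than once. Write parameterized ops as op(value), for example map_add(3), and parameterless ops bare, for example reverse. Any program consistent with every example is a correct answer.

reverse | sort_desc | drop(4) | reverse | len

Check, running the answer program on each example:
  [-43, -4, 19, -37, -37, -23, -50, 21] -> [21, -50, -23, -37, -37, 19, -4, -43] -> [21, 19, -4, -23, -37, -37, -43, -50] -> [-37, -37, -43, -50] -> [-50, -43, -37, -37] -> 4
  [46, -30, -26, -35] -> [-35, -26, -30, 46] -> [46, -26, -30, -35] -> [] -> [] -> 0
  [4, -8, 22, -37, -30, 9, -13, 22] -> [22, -13, 9, -30, -37, 22, -8, 4] -> [22, 22, 9, 4, -8, -13, -30, -37] -> [-8, -13, -30, -37] -> [-37, -30, -13, -8] -> 4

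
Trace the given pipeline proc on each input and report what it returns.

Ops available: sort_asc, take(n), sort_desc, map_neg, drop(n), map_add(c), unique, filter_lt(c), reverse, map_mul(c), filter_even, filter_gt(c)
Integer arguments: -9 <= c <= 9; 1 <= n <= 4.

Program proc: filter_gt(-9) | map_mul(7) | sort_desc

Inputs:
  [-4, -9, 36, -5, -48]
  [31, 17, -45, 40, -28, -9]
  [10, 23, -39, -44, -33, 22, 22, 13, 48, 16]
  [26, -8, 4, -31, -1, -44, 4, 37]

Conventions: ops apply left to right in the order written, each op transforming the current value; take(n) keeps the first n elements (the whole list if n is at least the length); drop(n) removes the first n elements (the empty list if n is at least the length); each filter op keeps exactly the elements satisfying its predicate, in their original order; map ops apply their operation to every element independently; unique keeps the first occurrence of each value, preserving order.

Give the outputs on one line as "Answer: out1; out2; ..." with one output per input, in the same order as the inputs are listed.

Execution, op by op:
  [-4, -9, 36, -5, -48] -> [-4, 36, -5] -> [-28, 252, -35] -> [252, -28, -35]
  [31, 17, -45, 40, -28, -9] -> [31, 17, 40] -> [217, 119, 280] -> [280, 217, 119]
  [10, 23, -39, -44, -33, 22, 22, 13, 48, 16] -> [10, 23, 22, 22, 13, 48, 16] -> [70, 161, 154, 154, 91, 336, 112] -> [336, 161, 154, 154, 112, 91, 70]
  [26, -8, 4, -31, -1, -44, 4, 37] -> [26, -8, 4, -1, 4, 37] -> [182, -56, 28, -7, 28, 259] -> [259, 182, 28, 28, -7, -56]

[252, -28, -35]; [280, 217, 119]; [336, 161, 154, 154, 112, 91, 70]; [259, 182, 28, 28, -7, -56]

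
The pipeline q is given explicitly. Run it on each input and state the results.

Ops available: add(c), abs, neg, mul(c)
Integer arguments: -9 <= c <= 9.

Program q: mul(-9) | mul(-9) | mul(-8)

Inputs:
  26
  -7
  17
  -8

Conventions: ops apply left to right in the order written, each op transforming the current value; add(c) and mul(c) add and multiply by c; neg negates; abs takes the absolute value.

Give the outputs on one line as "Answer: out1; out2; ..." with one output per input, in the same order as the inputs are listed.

-16848; 4536; -11016; 5184

Execution, op by op:
  26 -> -234 -> 2106 -> -16848
  -7 -> 63 -> -567 -> 4536
  17 -> -153 -> 1377 -> -11016
  -8 -> 72 -> -648 -> 5184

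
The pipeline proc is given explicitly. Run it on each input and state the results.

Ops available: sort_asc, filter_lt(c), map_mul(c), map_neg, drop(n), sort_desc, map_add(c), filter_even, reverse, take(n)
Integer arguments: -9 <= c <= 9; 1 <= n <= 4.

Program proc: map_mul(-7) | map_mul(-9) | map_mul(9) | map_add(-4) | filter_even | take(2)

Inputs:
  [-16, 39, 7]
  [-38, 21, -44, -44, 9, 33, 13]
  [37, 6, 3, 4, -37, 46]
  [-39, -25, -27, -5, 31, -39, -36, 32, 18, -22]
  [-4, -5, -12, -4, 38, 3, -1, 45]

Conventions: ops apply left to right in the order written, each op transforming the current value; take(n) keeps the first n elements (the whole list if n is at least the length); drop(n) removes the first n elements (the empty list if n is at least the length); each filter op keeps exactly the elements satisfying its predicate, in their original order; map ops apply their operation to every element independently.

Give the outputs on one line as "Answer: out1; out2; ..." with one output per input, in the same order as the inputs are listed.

[-9076]; [-21550, -24952]; [3398, 2264]; [-20416, 18140]; [-2272, -6808]

Execution, op by op:
  [-16, 39, 7] -> [112, -273, -49] -> [-1008, 2457, 441] -> [-9072, 22113, 3969] -> [-9076, 22109, 3965] -> [-9076] -> [-9076]
  [-38, 21, -44, -44, 9, 33, 13] -> [266, -147, 308, 308, -63, -231, -91] -> [-2394, 1323, -2772, -2772, 567, 2079, 819] -> [-21546, 11907, -24948, -24948, 5103, 18711, 7371] -> [-21550, 11903, -24952, -24952, 5099, 18707, 7367] -> [-21550, -24952, -24952] -> [-21550, -24952]
  [37, 6, 3, 4, -37, 46] -> [-259, -42, -21, -28, 259, -322] -> [2331, 378, 189, 252, -2331, 2898] -> [20979, 3402, 1701, 2268, -20979, 26082] -> [20975, 3398, 1697, 2264, -20983, 26078] -> [3398, 2264, 26078] -> [3398, 2264]
  [-39, -25, -27, -5, 31, -39, -36, 32, 18, -22] -> [273, 175, 189, 35, -217, 273, 252, -224, -126, 154] -> [-2457, -1575, -1701, -315, 1953, -2457, -2268, 2016, 1134, -1386] -> [-22113, -14175, -15309, -2835, 17577, -22113, -20412, 18144, 10206, -12474] -> [-22117, -14179, -15313, -2839, 17573, -22117, -20416, 18140, 10202, -12478] -> [-20416, 18140, 10202, -12478] -> [-20416, 18140]
  [-4, -5, -12, -4, 38, 3, -1, 45] -> [28, 35, 84, 28, -266, -21, 7, -315] -> [-252, -315, -756, -252, 2394, 189, -63, 2835] -> [-2268, -2835, -6804, -2268, 21546, 1701, -567, 25515] -> [-2272, -2839, -6808, -2272, 21542, 1697, -571, 25511] -> [-2272, -6808, -2272, 21542] -> [-2272, -6808]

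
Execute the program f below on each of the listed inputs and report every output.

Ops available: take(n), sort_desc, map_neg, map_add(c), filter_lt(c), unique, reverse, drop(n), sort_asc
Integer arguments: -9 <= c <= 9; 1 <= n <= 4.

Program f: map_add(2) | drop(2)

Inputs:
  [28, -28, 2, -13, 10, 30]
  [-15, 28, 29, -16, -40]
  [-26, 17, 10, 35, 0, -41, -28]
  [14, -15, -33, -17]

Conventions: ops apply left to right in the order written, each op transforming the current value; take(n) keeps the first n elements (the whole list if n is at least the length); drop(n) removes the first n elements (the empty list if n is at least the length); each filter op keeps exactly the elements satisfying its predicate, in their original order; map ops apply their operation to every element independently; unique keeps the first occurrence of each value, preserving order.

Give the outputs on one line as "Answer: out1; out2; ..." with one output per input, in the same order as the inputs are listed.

[4, -11, 12, 32]; [31, -14, -38]; [12, 37, 2, -39, -26]; [-31, -15]

Execution, op by op:
  [28, -28, 2, -13, 10, 30] -> [30, -26, 4, -11, 12, 32] -> [4, -11, 12, 32]
  [-15, 28, 29, -16, -40] -> [-13, 30, 31, -14, -38] -> [31, -14, -38]
  [-26, 17, 10, 35, 0, -41, -28] -> [-24, 19, 12, 37, 2, -39, -26] -> [12, 37, 2, -39, -26]
  [14, -15, -33, -17] -> [16, -13, -31, -15] -> [-31, -15]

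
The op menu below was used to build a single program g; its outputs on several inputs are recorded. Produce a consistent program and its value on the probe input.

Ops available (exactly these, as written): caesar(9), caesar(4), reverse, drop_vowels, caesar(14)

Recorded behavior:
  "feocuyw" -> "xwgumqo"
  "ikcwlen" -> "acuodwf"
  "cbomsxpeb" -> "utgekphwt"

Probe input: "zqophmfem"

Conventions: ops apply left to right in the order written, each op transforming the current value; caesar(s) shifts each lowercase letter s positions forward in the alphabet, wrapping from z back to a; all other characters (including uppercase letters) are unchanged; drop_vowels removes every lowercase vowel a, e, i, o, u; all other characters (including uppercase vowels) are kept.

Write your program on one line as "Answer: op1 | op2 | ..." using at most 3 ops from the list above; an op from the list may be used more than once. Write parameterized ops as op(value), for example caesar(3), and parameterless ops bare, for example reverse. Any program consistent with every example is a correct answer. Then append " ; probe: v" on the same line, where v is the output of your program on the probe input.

caesar(4) | caesar(14) ; probe: "righzexwe"

Check, running the answer program on each example:
  "feocuyw" -> "jisgyca" -> "xwgumqo"
  "ikcwlen" -> "mogapir" -> "acuodwf"
  "cbomsxpeb" -> "gfsqwbtif" -> "utgekphwt"
  probe: "zqophmfem" -> "dustlqjiq" -> "righzexwe"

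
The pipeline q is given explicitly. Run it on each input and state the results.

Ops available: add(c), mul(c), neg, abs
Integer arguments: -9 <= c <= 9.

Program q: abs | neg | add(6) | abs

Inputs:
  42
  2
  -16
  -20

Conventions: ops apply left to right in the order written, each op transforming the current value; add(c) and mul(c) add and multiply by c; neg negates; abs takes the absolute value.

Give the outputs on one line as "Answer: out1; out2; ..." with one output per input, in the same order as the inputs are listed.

36; 4; 10; 14

Execution, op by op:
  42 -> 42 -> -42 -> -36 -> 36
  2 -> 2 -> -2 -> 4 -> 4
  -16 -> 16 -> -16 -> -10 -> 10
  -20 -> 20 -> -20 -> -14 -> 14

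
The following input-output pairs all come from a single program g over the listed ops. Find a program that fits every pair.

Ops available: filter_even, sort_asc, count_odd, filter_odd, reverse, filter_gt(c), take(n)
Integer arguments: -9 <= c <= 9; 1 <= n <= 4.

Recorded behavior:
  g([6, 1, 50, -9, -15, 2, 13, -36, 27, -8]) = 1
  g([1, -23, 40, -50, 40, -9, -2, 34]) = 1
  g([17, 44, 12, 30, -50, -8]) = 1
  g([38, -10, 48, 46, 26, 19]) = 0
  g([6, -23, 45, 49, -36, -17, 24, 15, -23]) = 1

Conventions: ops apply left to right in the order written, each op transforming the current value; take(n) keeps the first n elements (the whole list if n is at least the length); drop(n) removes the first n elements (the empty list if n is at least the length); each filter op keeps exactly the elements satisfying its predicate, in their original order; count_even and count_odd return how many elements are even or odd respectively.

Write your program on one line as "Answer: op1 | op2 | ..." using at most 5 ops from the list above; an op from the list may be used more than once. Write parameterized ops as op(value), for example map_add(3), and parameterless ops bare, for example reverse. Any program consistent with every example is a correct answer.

filter_gt(-6) | take(2) | filter_odd | count_odd

Check, running the answer program on each example:
  [6, 1, 50, -9, -15, 2, 13, -36, 27, -8] -> [6, 1, 50, 2, 13, 27] -> [6, 1] -> [1] -> 1
  [1, -23, 40, -50, 40, -9, -2, 34] -> [1, 40, 40, -2, 34] -> [1, 40] -> [1] -> 1
  [17, 44, 12, 30, -50, -8] -> [17, 44, 12, 30] -> [17, 44] -> [17] -> 1
  [38, -10, 48, 46, 26, 19] -> [38, 48, 46, 26, 19] -> [38, 48] -> [] -> 0
  [6, -23, 45, 49, -36, -17, 24, 15, -23] -> [6, 45, 49, 24, 15] -> [6, 45] -> [45] -> 1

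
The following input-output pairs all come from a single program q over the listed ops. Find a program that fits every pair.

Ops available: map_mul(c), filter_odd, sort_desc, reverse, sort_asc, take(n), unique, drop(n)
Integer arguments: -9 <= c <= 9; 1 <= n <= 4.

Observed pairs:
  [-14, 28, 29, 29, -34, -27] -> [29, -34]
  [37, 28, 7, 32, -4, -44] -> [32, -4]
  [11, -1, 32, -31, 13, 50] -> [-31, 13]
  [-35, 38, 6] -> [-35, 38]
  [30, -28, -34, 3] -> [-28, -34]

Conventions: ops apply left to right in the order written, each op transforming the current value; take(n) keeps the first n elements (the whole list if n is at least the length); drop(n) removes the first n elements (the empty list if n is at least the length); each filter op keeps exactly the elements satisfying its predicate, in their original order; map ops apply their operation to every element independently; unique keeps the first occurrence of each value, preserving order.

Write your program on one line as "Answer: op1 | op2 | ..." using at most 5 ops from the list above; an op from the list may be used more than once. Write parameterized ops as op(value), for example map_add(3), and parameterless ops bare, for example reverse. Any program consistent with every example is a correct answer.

reverse | drop(1) | take(2) | reverse

Check, running the answer program on each example:
  [-14, 28, 29, 29, -34, -27] -> [-27, -34, 29, 29, 28, -14] -> [-34, 29, 29, 28, -14] -> [-34, 29] -> [29, -34]
  [37, 28, 7, 32, -4, -44] -> [-44, -4, 32, 7, 28, 37] -> [-4, 32, 7, 28, 37] -> [-4, 32] -> [32, -4]
  [11, -1, 32, -31, 13, 50] -> [50, 13, -31, 32, -1, 11] -> [13, -31, 32, -1, 11] -> [13, -31] -> [-31, 13]
  [-35, 38, 6] -> [6, 38, -35] -> [38, -35] -> [38, -35] -> [-35, 38]
  [30, -28, -34, 3] -> [3, -34, -28, 30] -> [-34, -28, 30] -> [-34, -28] -> [-28, -34]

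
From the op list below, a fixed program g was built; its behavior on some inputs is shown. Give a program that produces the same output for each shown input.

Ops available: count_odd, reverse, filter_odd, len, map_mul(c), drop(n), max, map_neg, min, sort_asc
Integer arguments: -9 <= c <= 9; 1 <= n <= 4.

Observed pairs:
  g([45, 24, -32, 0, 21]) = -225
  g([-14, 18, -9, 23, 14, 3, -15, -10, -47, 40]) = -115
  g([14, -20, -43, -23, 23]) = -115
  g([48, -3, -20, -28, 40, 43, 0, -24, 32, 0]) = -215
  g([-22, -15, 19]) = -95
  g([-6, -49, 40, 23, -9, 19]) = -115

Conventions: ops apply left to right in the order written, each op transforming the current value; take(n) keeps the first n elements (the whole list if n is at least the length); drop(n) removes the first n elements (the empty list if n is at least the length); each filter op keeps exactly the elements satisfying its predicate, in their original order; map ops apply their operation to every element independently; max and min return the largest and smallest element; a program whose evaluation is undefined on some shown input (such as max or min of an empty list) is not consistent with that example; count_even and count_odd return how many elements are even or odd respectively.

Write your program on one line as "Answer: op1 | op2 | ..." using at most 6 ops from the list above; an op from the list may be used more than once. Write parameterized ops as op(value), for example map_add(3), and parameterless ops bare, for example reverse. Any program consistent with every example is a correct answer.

map_mul(5) | filter_odd | map_neg | reverse | min

Check, running the answer program on each example:
  [45, 24, -32, 0, 21] -> [225, 120, -160, 0, 105] -> [225, 105] -> [-225, -105] -> [-105, -225] -> -225
  [-14, 18, -9, 23, 14, 3, -15, -10, -47, 40] -> [-70, 90, -45, 115, 70, 15, -75, -50, -235, 200] -> [-45, 115, 15, -75, -235] -> [45, -115, -15, 75, 235] -> [235, 75, -15, -115, 45] -> -115
  [14, -20, -43, -23, 23] -> [70, -100, -215, -115, 115] -> [-215, -115, 115] -> [215, 115, -115] -> [-115, 115, 215] -> -115
  [48, -3, -20, -28, 40, 43, 0, -24, 32, 0] -> [240, -15, -100, -140, 200, 215, 0, -120, 160, 0] -> [-15, 215] -> [15, -215] -> [-215, 15] -> -215
  [-22, -15, 19] -> [-110, -75, 95] -> [-75, 95] -> [75, -95] -> [-95, 75] -> -95
  [-6, -49, 40, 23, -9, 19] -> [-30, -245, 200, 115, -45, 95] -> [-245, 115, -45, 95] -> [245, -115, 45, -95] -> [-95, 45, -115, 245] -> -115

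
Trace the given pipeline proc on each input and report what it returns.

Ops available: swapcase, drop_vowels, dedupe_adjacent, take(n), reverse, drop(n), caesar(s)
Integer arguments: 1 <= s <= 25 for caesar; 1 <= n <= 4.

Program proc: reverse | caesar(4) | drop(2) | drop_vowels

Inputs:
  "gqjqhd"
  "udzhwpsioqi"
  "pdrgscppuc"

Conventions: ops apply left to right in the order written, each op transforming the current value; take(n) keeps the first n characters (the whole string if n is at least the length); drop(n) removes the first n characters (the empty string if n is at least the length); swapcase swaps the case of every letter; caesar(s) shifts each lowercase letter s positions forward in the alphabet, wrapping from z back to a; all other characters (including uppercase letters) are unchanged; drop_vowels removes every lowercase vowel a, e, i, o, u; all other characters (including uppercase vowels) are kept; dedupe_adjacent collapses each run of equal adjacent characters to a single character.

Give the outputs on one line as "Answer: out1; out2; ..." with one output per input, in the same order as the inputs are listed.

"nk"; "smwtldhy"; "ttgwkvht"

Execution, op by op:
  "gqjqhd" -> "dhqjqg" -> "hlunuk" -> "unuk" -> "nk"
  "udzhwpsioqi" -> "iqoispwhzdu" -> "musmwtaldhy" -> "smwtaldhy" -> "smwtldhy"
  "pdrgscppuc" -> "cuppcsgrdp" -> "gyttgwkvht" -> "ttgwkvht" -> "ttgwkvht"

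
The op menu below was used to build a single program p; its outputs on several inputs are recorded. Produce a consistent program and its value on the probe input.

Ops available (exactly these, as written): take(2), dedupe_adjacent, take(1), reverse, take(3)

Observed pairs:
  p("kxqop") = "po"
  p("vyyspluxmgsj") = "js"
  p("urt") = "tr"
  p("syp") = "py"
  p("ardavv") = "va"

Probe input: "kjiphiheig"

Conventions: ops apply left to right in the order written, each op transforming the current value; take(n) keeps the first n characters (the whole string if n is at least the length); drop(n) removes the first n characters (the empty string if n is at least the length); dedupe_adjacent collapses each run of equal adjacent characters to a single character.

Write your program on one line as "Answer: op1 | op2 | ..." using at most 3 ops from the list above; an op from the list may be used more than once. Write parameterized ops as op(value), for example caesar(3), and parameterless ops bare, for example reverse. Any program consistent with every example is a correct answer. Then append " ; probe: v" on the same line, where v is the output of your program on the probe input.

dedupe_adjacent | reverse | take(2) ; probe: "gi"

Check, running the answer program on each example:
  "kxqop" -> "kxqop" -> "poqxk" -> "po"
  "vyyspluxmgsj" -> "vyspluxmgsj" -> "jsgmxulpsyv" -> "js"
  "urt" -> "urt" -> "tru" -> "tr"
  "syp" -> "syp" -> "pys" -> "py"
  "ardavv" -> "ardav" -> "vadra" -> "va"
  probe: "kjiphiheig" -> "kjiphiheig" -> "giehihpijk" -> "gi"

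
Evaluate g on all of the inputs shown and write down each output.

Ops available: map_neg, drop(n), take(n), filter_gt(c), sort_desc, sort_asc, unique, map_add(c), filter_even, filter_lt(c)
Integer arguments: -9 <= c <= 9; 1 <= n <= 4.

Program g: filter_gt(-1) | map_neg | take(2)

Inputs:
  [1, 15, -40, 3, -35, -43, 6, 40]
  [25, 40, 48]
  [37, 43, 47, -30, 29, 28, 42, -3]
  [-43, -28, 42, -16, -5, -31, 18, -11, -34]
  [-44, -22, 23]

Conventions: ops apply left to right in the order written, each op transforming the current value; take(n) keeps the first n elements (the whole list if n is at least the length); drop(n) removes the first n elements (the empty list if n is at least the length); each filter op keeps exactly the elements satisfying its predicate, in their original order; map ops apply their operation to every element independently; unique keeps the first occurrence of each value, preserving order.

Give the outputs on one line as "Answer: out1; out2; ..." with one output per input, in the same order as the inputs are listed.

Execution, op by op:
  [1, 15, -40, 3, -35, -43, 6, 40] -> [1, 15, 3, 6, 40] -> [-1, -15, -3, -6, -40] -> [-1, -15]
  [25, 40, 48] -> [25, 40, 48] -> [-25, -40, -48] -> [-25, -40]
  [37, 43, 47, -30, 29, 28, 42, -3] -> [37, 43, 47, 29, 28, 42] -> [-37, -43, -47, -29, -28, -42] -> [-37, -43]
  [-43, -28, 42, -16, -5, -31, 18, -11, -34] -> [42, 18] -> [-42, -18] -> [-42, -18]
  [-44, -22, 23] -> [23] -> [-23] -> [-23]

[-1, -15]; [-25, -40]; [-37, -43]; [-42, -18]; [-23]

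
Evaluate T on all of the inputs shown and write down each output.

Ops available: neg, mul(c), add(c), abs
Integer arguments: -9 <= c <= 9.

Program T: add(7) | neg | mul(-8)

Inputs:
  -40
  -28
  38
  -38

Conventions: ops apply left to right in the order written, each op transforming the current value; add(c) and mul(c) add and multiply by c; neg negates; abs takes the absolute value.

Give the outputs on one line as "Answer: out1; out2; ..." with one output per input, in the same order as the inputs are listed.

Execution, op by op:
  -40 -> -33 -> 33 -> -264
  -28 -> -21 -> 21 -> -168
  38 -> 45 -> -45 -> 360
  -38 -> -31 -> 31 -> -248

-264; -168; 360; -248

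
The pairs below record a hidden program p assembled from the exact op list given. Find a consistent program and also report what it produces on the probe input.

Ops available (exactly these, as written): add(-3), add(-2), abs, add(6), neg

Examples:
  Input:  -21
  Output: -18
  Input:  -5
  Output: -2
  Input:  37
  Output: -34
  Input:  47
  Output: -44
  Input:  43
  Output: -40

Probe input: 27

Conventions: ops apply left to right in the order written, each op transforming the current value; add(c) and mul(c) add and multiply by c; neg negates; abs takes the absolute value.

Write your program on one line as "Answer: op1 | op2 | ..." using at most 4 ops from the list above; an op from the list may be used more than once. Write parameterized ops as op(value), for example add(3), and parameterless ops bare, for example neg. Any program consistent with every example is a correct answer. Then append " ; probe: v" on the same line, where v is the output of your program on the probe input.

abs | add(-3) | neg ; probe: -24

Check, running the answer program on each example:
  -21 -> 21 -> 18 -> -18
  -5 -> 5 -> 2 -> -2
  37 -> 37 -> 34 -> -34
  47 -> 47 -> 44 -> -44
  43 -> 43 -> 40 -> -40
  probe: 27 -> 27 -> 24 -> -24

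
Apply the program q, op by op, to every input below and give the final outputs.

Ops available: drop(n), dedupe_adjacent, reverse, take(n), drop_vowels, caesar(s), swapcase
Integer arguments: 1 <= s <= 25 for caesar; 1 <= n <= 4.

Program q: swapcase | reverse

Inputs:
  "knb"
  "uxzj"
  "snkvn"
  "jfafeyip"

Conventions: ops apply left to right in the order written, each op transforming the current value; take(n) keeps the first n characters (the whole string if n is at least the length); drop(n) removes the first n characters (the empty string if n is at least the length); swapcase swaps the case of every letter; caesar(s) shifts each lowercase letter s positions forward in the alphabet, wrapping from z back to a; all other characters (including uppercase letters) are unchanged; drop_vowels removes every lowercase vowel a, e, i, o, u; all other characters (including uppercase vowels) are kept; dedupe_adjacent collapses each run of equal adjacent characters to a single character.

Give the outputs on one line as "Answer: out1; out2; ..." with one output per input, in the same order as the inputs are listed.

"BNK"; "JZXU"; "NVKNS"; "PIYEFAFJ"

Execution, op by op:
  "knb" -> "KNB" -> "BNK"
  "uxzj" -> "UXZJ" -> "JZXU"
  "snkvn" -> "SNKVN" -> "NVKNS"
  "jfafeyip" -> "JFAFEYIP" -> "PIYEFAFJ"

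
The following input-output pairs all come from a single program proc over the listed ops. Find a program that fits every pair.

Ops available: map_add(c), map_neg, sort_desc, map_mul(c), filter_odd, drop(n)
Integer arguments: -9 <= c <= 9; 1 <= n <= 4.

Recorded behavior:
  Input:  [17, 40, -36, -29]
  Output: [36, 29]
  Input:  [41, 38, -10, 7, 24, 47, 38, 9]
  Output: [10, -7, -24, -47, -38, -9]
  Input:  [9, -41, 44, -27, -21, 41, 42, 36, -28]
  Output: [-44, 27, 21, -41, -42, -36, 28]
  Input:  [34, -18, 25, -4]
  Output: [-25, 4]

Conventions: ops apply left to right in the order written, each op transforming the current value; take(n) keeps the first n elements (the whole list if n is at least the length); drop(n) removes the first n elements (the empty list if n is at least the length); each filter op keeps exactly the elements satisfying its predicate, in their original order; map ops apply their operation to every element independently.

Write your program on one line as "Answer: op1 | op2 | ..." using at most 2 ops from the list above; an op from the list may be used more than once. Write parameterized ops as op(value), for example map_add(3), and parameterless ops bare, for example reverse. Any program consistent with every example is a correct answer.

map_neg | drop(2)

Check, running the answer program on each example:
  [17, 40, -36, -29] -> [-17, -40, 36, 29] -> [36, 29]
  [41, 38, -10, 7, 24, 47, 38, 9] -> [-41, -38, 10, -7, -24, -47, -38, -9] -> [10, -7, -24, -47, -38, -9]
  [9, -41, 44, -27, -21, 41, 42, 36, -28] -> [-9, 41, -44, 27, 21, -41, -42, -36, 28] -> [-44, 27, 21, -41, -42, -36, 28]
  [34, -18, 25, -4] -> [-34, 18, -25, 4] -> [-25, 4]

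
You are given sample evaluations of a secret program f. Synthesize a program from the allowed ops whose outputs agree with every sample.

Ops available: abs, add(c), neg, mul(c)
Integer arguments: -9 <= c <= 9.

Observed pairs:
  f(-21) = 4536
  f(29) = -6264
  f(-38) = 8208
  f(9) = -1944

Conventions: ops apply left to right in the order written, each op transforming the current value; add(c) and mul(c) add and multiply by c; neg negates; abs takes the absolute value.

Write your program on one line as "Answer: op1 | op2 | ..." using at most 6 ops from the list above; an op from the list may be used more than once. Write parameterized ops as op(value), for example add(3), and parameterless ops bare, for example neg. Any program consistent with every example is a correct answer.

mul(8) | neg | mul(3) | mul(-9) | neg

Check, running the answer program on each example:
  -21 -> -168 -> 168 -> 504 -> -4536 -> 4536
  29 -> 232 -> -232 -> -696 -> 6264 -> -6264
  -38 -> -304 -> 304 -> 912 -> -8208 -> 8208
  9 -> 72 -> -72 -> -216 -> 1944 -> -1944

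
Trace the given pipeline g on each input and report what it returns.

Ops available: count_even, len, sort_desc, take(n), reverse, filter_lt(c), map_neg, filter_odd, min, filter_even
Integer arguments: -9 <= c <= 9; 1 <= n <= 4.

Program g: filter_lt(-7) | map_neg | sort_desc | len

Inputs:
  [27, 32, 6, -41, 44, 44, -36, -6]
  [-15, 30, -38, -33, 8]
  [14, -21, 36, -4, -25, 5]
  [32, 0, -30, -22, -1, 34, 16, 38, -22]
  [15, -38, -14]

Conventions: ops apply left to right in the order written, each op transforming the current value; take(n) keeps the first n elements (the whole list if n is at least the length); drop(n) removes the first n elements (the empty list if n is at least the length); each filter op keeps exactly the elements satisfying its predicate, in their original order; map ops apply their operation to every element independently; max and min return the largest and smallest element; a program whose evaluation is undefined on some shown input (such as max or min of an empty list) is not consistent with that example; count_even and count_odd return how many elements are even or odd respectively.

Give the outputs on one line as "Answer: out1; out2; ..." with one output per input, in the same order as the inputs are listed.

Execution, op by op:
  [27, 32, 6, -41, 44, 44, -36, -6] -> [-41, -36] -> [41, 36] -> [41, 36] -> 2
  [-15, 30, -38, -33, 8] -> [-15, -38, -33] -> [15, 38, 33] -> [38, 33, 15] -> 3
  [14, -21, 36, -4, -25, 5] -> [-21, -25] -> [21, 25] -> [25, 21] -> 2
  [32, 0, -30, -22, -1, 34, 16, 38, -22] -> [-30, -22, -22] -> [30, 22, 22] -> [30, 22, 22] -> 3
  [15, -38, -14] -> [-38, -14] -> [38, 14] -> [38, 14] -> 2

2; 3; 2; 3; 2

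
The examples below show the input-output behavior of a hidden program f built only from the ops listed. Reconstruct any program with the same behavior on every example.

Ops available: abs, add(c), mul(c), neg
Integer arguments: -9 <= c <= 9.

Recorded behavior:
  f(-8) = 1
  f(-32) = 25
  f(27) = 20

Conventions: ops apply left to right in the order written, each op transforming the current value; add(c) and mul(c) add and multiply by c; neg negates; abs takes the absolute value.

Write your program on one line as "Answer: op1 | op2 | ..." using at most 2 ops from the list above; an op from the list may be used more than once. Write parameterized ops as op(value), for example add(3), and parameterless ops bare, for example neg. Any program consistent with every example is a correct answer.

abs | add(-7)

Check, running the answer program on each example:
  -8 -> 8 -> 1
  -32 -> 32 -> 25
  27 -> 27 -> 20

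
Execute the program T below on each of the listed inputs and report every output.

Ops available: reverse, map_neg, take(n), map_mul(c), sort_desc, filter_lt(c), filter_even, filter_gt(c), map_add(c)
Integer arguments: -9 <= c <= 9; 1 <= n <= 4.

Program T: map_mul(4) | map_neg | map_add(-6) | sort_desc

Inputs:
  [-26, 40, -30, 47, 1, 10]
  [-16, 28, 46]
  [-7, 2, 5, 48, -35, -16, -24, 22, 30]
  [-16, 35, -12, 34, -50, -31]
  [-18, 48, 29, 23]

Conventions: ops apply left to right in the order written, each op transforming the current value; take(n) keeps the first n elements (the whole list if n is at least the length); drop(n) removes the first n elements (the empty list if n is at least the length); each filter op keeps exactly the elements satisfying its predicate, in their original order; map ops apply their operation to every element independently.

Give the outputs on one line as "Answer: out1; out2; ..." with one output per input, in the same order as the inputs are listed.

[114, 98, -10, -46, -166, -194]; [58, -118, -190]; [134, 90, 58, 22, -14, -26, -94, -126, -198]; [194, 118, 58, 42, -142, -146]; [66, -98, -122, -198]

Execution, op by op:
  [-26, 40, -30, 47, 1, 10] -> [-104, 160, -120, 188, 4, 40] -> [104, -160, 120, -188, -4, -40] -> [98, -166, 114, -194, -10, -46] -> [114, 98, -10, -46, -166, -194]
  [-16, 28, 46] -> [-64, 112, 184] -> [64, -112, -184] -> [58, -118, -190] -> [58, -118, -190]
  [-7, 2, 5, 48, -35, -16, -24, 22, 30] -> [-28, 8, 20, 192, -140, -64, -96, 88, 120] -> [28, -8, -20, -192, 140, 64, 96, -88, -120] -> [22, -14, -26, -198, 134, 58, 90, -94, -126] -> [134, 90, 58, 22, -14, -26, -94, -126, -198]
  [-16, 35, -12, 34, -50, -31] -> [-64, 140, -48, 136, -200, -124] -> [64, -140, 48, -136, 200, 124] -> [58, -146, 42, -142, 194, 118] -> [194, 118, 58, 42, -142, -146]
  [-18, 48, 29, 23] -> [-72, 192, 116, 92] -> [72, -192, -116, -92] -> [66, -198, -122, -98] -> [66, -98, -122, -198]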